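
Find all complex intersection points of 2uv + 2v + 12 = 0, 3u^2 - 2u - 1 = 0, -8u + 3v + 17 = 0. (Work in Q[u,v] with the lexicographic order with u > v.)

Compute a lex Gröbner basis by Buchberger's algorithm.
f_1 = 2uv + 2v + 12, LT = uv.
f_2 = 3u^2 - 2u - 1, LT = u^2.
f_3 = -8u + 3v + 17, LT = u.

S(f_1,f_2): lcm = u^2v. S = 5/3uv + 6u + 1/3v.
  reduce S modulo (f_1, f_2, f_3):
  remainder 11/12v + 11/4 ≠ 0; add h_4 = 11/12v + 11/4 to the basis.

The other S-polynomials (S(f_1,f_3), S(f_2,f_3), S(f_1,h_4), S(f_2,h_4), S(f_3,h_4)) all reduce to 0 modulo the current basis, so we have a Gröbner basis.
Inter-reduce: drop elements whose leading term is divisible by another's, tail-reduce, and make monic.
Reduced Gröbner basis: {u - 1, v + 3}.

The lex basis is triangular: the last element involves only v. Solving v + 3 = 0 gives v ∈ {-3}; substituting each value into the earlier elements determines the remaining variables.
  v = -3: the earlier basis element becomes u - 1 = 0, giving u = 1 — point (1, -3).

{(1, -3)}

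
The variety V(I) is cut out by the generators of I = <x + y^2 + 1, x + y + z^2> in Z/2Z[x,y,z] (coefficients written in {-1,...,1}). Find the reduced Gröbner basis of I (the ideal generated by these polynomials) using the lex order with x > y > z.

f_1 = x + y^2 + 1, LT = x.
f_2 = x + y + z^2, LT = x.

S(f_1,f_2): lcm = x. S = y^2 + y + z^2 + 1.
  leading term y^2: no divisor's leading term divides it; move y^2 to the remainder.
  leading term y: no divisor's leading term divides it; move y to the remainder.
  leading term z^2: no divisor's leading term divides it; move z^2 to the remainder.
  leading term 1: no divisor's leading term divides it; move 1 to the remainder.
  remainder y^2 + y + z^2 + 1 ≠ 0; add g_3 = y^2 + y + z^2 + 1 to the basis.

The other S-polynomials (S(f_1,g_3), S(f_2,g_3)) all reduce to 0 modulo the current basis, so we have a Gröbner basis.
Inter-reduce: drop elements whose leading term is divisible by another's, tail-reduce, and make monic.

G = {x + y + z^2, y^2 + y + z^2 + 1}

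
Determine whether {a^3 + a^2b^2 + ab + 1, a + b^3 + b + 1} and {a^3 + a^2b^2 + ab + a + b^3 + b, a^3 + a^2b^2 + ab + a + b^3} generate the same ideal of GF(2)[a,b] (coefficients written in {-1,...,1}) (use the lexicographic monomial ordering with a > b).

No, the ideals differ.

For a fixed monomial order, each ideal has a unique reduced Gröbner basis; comparing bases decides equality.
Buchberger on the first generating set:
f_1 = a^3 + a^2b^2 + ab + 1, LT = a^3.
f_2 = a + b^3 + b + 1, LT = a.

S(f_1,f_2): lcm = a^3. S = a^2b^3 + a^2b^2 + a^2b + a^2 + ab + 1.
  leading term a^2b^3: subtract (ab^3)·f_2 from a^2b^3 + a^2b^2 + a^2b + a^2 + ab + 1 → a^2b^2 + a^2b + a^2 + ab^6 + ab^4 + ab^3 + ab + 1
  leading term a^2b^2: subtract (ab^2)·f_2 from a^2b^2 + a^2b + a^2 + ab^6 + ab^4 + ab^3 + ab + 1 → a^2b + a^2 + ab^6 + ab^5 + ab^4 + ab^2 + ab + 1
  leading term a^2b: subtract (ab)·f_2 from a^2b + a^2 + ab^6 + ab^5 + ab^4 + ab^2 + ab + 1 → a^2 + ab^6 + ab^5 + 1
  leading term a^2: subtract (a)·f_2 from a^2 + ab^6 + ab^5 + 1 → ab^6 + ab^5 + ab^3 + ab + a + 1
  leading term ab^6: subtract (b^6)·f_2 from ab^6 + ab^5 + ab^3 + ab + a + 1 → ab^5 + ab^3 + ab + a + b^9 + b^7 + b^6 + 1
  leading term ab^5: subtract (b^5)·f_2 from ab^5 + ab^3 + ab + a + b^9 + b^7 + b^6 + 1 → ab^3 + ab + a + b^9 + b^8 + b^7 + b^5 + 1
  leading term ab^3: subtract (b^3)·f_2 from ab^3 + ab + a + b^9 + b^8 + b^7 + b^5 + 1 → ab + a + b^9 + b^8 + b^7 + b^6 + b^5 + b^4 + b^3 + 1
  leading term ab: subtract (b)·f_2 from ab + a + b^9 + b^8 + b^7 + b^6 + b^5 + b^4 + b^3 + 1 → a + b^9 + b^8 + b^7 + b^6 + b^5 + b^3 + b^2 + b + 1
  leading term a: subtract (1)·f_2 from a + b^9 + b^8 + b^7 + b^6 + b^5 + b^3 + b^2 + b + 1 → b^9 + b^8 + b^7 + b^6 + b^5 + b^2
  leading term b^9: no divisor's leading term divides it; move b^9 to the remainder.
  leading term b^8: no divisor's leading term divides it; move b^8 to the remainder.
  leading term b^7: no divisor's leading term divides it; move b^7 to the remainder.
  leading term b^6: no divisor's leading term divides it; move b^6 to the remainder.
  leading term b^5: no divisor's leading term divides it; move b^5 to the remainder.
  leading term b^2: no divisor's leading term divides it; move b^2 to the remainder.
  remainder b^9 + b^8 + b^7 + b^6 + b^5 + b^2 ≠ 0; add g_3 = b^9 + b^8 + b^7 + b^6 + b^5 + b^2 to the basis.

S(f_1,g_3): leading monomials are coprime, so the S-polynomial reduces to 0 (Buchberger's first criterion).
S(f_2,g_3): leading monomials are coprime, so the S-polynomial reduces to 0 (Buchberger's first criterion).
Every S-polynomial of the final basis reduces to 0, so we have a Gröbner basis.
Inter-reduce: drop elements whose leading term is divisible by another's, tail-reduce, and make monic.
Reduced Gröbner basis: {a + b^3 + b + 1, b^9 + b^8 + b^7 + b^6 + b^5 + b^2}.

Buchberger on the second generating set:
h_1 = a^3 + a^2b^2 + ab + a + b^3 + b, LT = a^3.
h_2 = a^3 + a^2b^2 + ab + a + b^3, LT = a^3.

S(h_1,h_2): lcm = a^3. S = b.
  leading term b: no divisor's leading term divides it; move b to the remainder.
  remainder b ≠ 0; add k_3 = b to the basis.

S(h_1,k_3): leading monomials are coprime, so the S-polynomial reduces to 0 (Buchberger's first criterion).
S(h_2,k_3): leading monomials are coprime, so the S-polynomial reduces to 0 (Buchberger's first criterion).
Every S-polynomial of the final basis reduces to 0, so we have a Gröbner basis.
Inter-reduce: drop elements whose leading term is divisible by another's, tail-reduce, and make monic.
Reduced Gröbner basis: {a^3 + a, b}.

The bases are distinct; the ideals are different.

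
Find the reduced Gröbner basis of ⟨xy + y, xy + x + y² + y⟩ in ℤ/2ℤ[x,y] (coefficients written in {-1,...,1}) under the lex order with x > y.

This is the nonlinear analogue of row-reducing a linear system.

f_1 = xy + y, LT = xy.
f_2 = xy + x + y² + y, LT = xy.

S(f_1,f_2): lcm = xy. S = x + y².
  reduce S modulo (f_1, f_2):
  remainder x + y² ≠ 0; add g_3 = x + y² to the basis.

S(f_1,g_3): lcm = xy. S = y³ + y.
  reduce S modulo (f_1, f_2, g_3):
  remainder y³ + y ≠ 0; add g_4 = y³ + y to the basis.

The other S-polynomials (S(f_2,g_3), S(f_1,g_4), S(f_2,g_4), S(g_3,g_4)) all reduce to 0 modulo the current basis, so we have a Gröbner basis.
Inter-reduce: drop elements whose leading term is divisible by another's, tail-reduce, and make monic.

G = {x + y², y³ + y}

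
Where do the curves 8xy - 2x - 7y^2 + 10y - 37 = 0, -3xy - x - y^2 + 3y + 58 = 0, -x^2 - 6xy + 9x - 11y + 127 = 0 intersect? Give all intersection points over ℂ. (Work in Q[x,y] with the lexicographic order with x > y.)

Compute a lex Gröbner basis by Buchberger's algorithm.
f_1 = 8xy - 2x - 7y^2 + 10y - 37, LT = xy.
f_2 = -3xy - x - y^2 + 3y + 58, LT = xy.
f_3 = -x^2 - 6xy + 9x - 11y + 127, LT = x^2.

S(f_1,f_2): lcm = xy. S = -7/12x - 29/24y^2 + 9/4y + 353/24.
  leading term x: no divisor's leading term divides it; move -7/12x to the remainder.
  leading term y^2: no divisor's leading term divides it; move -29/24y^2 to the remainder.
  leading term y: no divisor's leading term divides it; move 9/4y to the remainder.
  leading term 1: no divisor's leading term divides it; move 353/24 to the remainder.
  remainder -7/12x - 29/24y^2 + 9/4y + 353/24 ≠ 0; add h_4 = -7/12x - 29/24y^2 + 9/4y + 353/24 to the basis.

S(f_1,f_3): lcm = x^2y. S = -1/4x^2 - 55/8xy^2 + 41/4xy - 37/8x - 11y^2 + 127y.
  leading term x^2: subtract (1/4)·f_3 from -1/4x^2 - 55/8xy^2 + 41/4xy - 37/8x - 11y^2 + 127y → -55/8xy^2 + 47/4xy - 55/8x - 11y^2 + 519/4y - 127/4
  leading term xy^2: subtract (-55/64y)·f_1 from -55/8xy^2 + 47/4xy - 55/8x - 11y^2 + 519/4y - 127/4 → 321/32xy - 55/8x - 385/64y^3 - 77/32y^2 + 6269/64y - 127/4
  leading term xy: subtract (321/256)·f_1 from 321/32xy - 55/8x - 385/64y^3 - 77/32y^2 + 6269/64y - 127/4 → -559/128x - 385/64y^3 + 1631/256y^2 + 10933/128y + 3749/256
  leading term x: subtract (1677/224)·h_4 from -559/128x - 385/64y^3 + 1631/256y^2 + 10933/128y + 3749/256 → -385/64y^3 + 6907/448y^2 + 30719/448y - 42771/448
  leading term y^3: no divisor's leading term divides it; move -385/64y^3 to the remainder.
  leading term y^2: no divisor's leading term divides it; move 6907/448y^2 to the remainder.
  leading term y: no divisor's leading term divides it; move 30719/448y to the remainder.
  leading term 1: no divisor's leading term divides it; move -42771/448 to the remainder.
  remainder -385/64y^3 + 6907/448y^2 + 30719/448y - 42771/448 ≠ 0; add h_5 = -385/64y^3 + 6907/448y^2 + 30719/448y - 42771/448 to the basis.

S(f_2,f_3): lcm = x^2y. S = 1/3x^2 - 17/3xy^2 + 8xy - 58/3x - 11y^2 + 127y.
  leading term x^2: subtract (-1/3)·f_3 from 1/3x^2 - 17/3xy^2 + 8xy - 58/3x - 11y^2 + 127y → -17/3xy^2 + 6xy - 49/3x - 11y^2 + 370/3y + 127/3
  leading term xy^2: subtract (-17/24y)·f_1 from -17/3xy^2 + 6xy - 49/3x - 11y^2 + 370/3y + 127/3 → 55/12xy - 49/3x - 119/24y^3 - 47/12y^2 + 777/8y + 127/3
  leading term xy: subtract (55/96)·f_1 from 55/12xy - 49/3x - 119/24y^3 - 47/12y^2 + 777/8y + 127/3 → -243/16x - 119/24y^3 + 3/32y^2 + 4387/48y + 2033/32
  leading term x: subtract (729/28)·h_4 from -243/16x - 119/24y^3 + 3/32y^2 + 4387/48y + 2033/32 → -119/24y^3 + 1767/56y^2 + 5513/168y - 17887/56
  leading term y^3: subtract (136/165)·h_5 from -119/24y^3 + 1767/56y^2 + 5513/168y - 17887/56 → 21767/1155y^2 - 27376/1155y - 92677/385
  leading term y^2: no divisor's leading term divides it; move 21767/1155y^2 to the remainder.
  leading term y: no divisor's leading term divides it; move -27376/1155y to the remainder.
  leading term 1: no divisor's leading term divides it; move -92677/385 to the remainder.
  remainder 21767/1155y^2 - 27376/1155y - 92677/385 ≠ 0; add h_6 = 21767/1155y^2 - 27376/1155y - 92677/385 to the basis.

S(f_1,h_4): lcm = xy. S = -1/4x - 29/14y^3 + 167/56y^2 + 741/28y - 37/8.
  leading term x: subtract (3/7)·h_4 from -1/4x - 29/14y^3 + 167/56y^2 + 741/28y - 37/8 → -29/14y^3 + 7/2y^2 + 51/2y - 153/14
  leading term y^3: subtract (928/2695)·h_5 from -29/14y^3 + 7/2y^2 + 51/2y - 153/14 → -34124/18865y^2 + 35632/18865y + 414012/18865
  leading term y^2: subtract (-102372/1066583)·h_6 from -34124/18865y^2 + 35632/18865y + 414012/18865 → -411888/1066583y - 1235664/1066583
  leading term y: no divisor's leading term divides it; move -411888/1066583y to the remainder.
  leading term 1: no divisor's leading term divides it; move -1235664/1066583 to the remainder.
  remainder -411888/1066583y - 1235664/1066583 ≠ 0; add h_7 = -411888/1066583y - 1235664/1066583 to the basis.

The other S-polynomials (S(f_2,h_4), S(f_3,h_4), S(f_1,h_5), S(f_2,h_5), S(f_3,h_5), S(h_4,h_5), S(f_1,h_6), S(f_2,h_6), S(f_3,h_6), S(h_4,h_6), S(h_5,h_6), S(f_1,h_7), S(f_2,h_7), S(f_3,h_7), S(h_4,h_7), S(h_5,h_7), S(h_6,h_7)) all reduce to 0 modulo the current basis, so we have a Gröbner basis.
Inter-reduce: drop elements whose leading term is divisible by another's, tail-reduce, and make monic.
Reduced Gröbner basis: {x + 5, y + 3}.

From the last basis element, y + 3 = 0, so y takes values in {-3}. Each choice, substituted upward through the basis, yields the corresponding point(s) of the solution set.
  y = -3: the earlier basis element becomes x + 5 = 0, giving x = -5 — point (-5, -3).

{(-5, -3)}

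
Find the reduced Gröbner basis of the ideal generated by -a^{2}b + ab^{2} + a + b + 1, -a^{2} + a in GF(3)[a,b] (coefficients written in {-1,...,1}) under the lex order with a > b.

G = {a^{2} - a, ab + a - b - 1, b^{2} - 1}

f_1 = -a^{2}b + ab^{2} + a + b + 1, LT = a^{2}b.
f_2 = -a^{2} + a, LT = a^{2}.

S(f_1,f_2): lcm = a^{2}b. S = -ab^{2} + ab - a - b - 1.
  reduce S modulo (f_1, f_2):
  remainder -ab^{2} + ab - a - b - 1 ≠ 0; add g_3 = -ab^{2} + ab - a - b - 1 to the basis.

S(f_1,g_3): lcm = a^{2}b^{2}. S = a^{2}b - a^{2} - ab^{3} + ab - a - b^{2} - b.
  reduce S modulo (f_1, f_2, g_3):
  remainder -ab - a + b + 1 ≠ 0; add g_4 = -ab - a + b + 1 to the basis.

S(g_3,g_4): lcm = ab^{2}. S = ab + a + b^{2} - b + 1.
  reduce S modulo (f_1, f_2, g_3, g_4):
  remainder b^{2} - 1 ≠ 0; add g_5 = b^{2} - 1 to the basis.

The other S-polynomials (S(f_2,g_3), S(f_1,g_4), S(f_2,g_4), S(f_1,g_5), S(f_2,g_5), S(g_3,g_5), S(g_4,g_5)) all reduce to 0 modulo the current basis, so we have a Gröbner basis.
Inter-reduce: drop elements whose leading term is divisible by another's, tail-reduce, and make monic.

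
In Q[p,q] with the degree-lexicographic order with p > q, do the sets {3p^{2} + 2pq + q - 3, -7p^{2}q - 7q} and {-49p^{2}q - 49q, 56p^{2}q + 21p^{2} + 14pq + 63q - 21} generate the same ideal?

Yes, the ideals are equal.

Since reduced Gröbner bases are canonical representatives of ideals under a given ordering, it suffices to compute and compare them.
Buchberger on the first generating set:
f_1 = 3p^{2} + 2pq + q - 3, LT = p^{2}.
f_2 = -7p^{2}q - 7q, LT = p^{2}q.

S(f_1,f_2): lcm = p^{2}q. S = \tfrac{2}{3}pq^{2} + \tfrac{1}{3}q^{2} - 2q.
  leading term pq^{2}: no divisor's leading term divides it; move \tfrac{2}{3}pq^{2} to the remainder.
  leading term q^{2}: no divisor's leading term divides it; move \tfrac{1}{3}q^{2} to the remainder.
  leading term q: no divisor's leading term divides it; move -2q to the remainder.
  remainder \tfrac{2}{3}pq^{2} + \tfrac{1}{3}q^{2} - 2q ≠ 0; add g_3 = \tfrac{2}{3}pq^{2} + \tfrac{1}{3}q^{2} - 2q to the basis.

S(f_1,g_3): lcm = p^{2}q^{2}. S = \tfrac{2}{3}pq^{3} - \tfrac{1}{2}pq^{2} + \tfrac{1}{3}q^{3} + 3pq - q^{2}.
  leading term pq^{3}: subtract (q)·g_3 from \tfrac{2}{3}pq^{3} - \tfrac{1}{2}pq^{2} + \tfrac{1}{3}q^{3} + 3pq - q^{2} → -\tfrac{1}{2}pq^{2} + 3pq + q^{2}
  leading term pq^{2}: subtract (-\tfrac{3}{4})·g_3 from -\tfrac{1}{2}pq^{2} + 3pq + q^{2} → 3pq + \tfrac{5}{4}q^{2} - \tfrac{3}{2}q
  leading term pq: no divisor's leading term divides it; move 3pq to the remainder.
  leading term q^{2}: no divisor's leading term divides it; move \tfrac{5}{4}q^{2} to the remainder.
  leading term q: no divisor's leading term divides it; move -\tfrac{3}{2}q to the remainder.
  remainder 3pq + \tfrac{5}{4}q^{2} - \tfrac{3}{2}q ≠ 0; add g_4 = 3pq + \tfrac{5}{4}q^{2} - \tfrac{3}{2}q to the basis.

S(g_3,g_4): lcm = pq^{2}. S = -\tfrac{5}{12}q^{3} + q^{2} - 3q.
  leading term q^{3}: no divisor's leading term divides it; move -\tfrac{5}{12}q^{3} to the remainder.
  leading term q^{2}: no divisor's leading term divides it; move q^{2} to the remainder.
  leading term q: no divisor's leading term divides it; move -3q to the remainder.
  remainder -\tfrac{5}{12}q^{3} + q^{2} - 3q ≠ 0; add g_5 = -\tfrac{5}{12}q^{3} + q^{2} - 3q to the basis.

The other S-polynomials (S(f_2,g_3), S(f_1,g_4), S(f_2,g_4), S(f_1,g_5), S(f_2,g_5), S(g_3,g_5), S(g_4,g_5)) all reduce to 0 modulo the current basis, so we have a Gröbner basis.
Inter-reduce: drop elements whose leading term is divisible by another's, tail-reduce, and make monic.
Reduced Gröbner basis: {q^{3} - \tfrac{12}{5}q^{2} + \tfrac{36}{5}q, p^{2} - \tfrac{5}{18}q^{2} + \tfrac{2}{3}q - 1, pq + \tfrac{5}{12}q^{2} - \tfrac{1}{2}q}.

Buchberger on the second generating set:
h_1 = -49p^{2}q - 49q, LT = p^{2}q.
h_2 = 56p^{2}q + 21p^{2} + 14pq + 63q - 21, LT = p^{2}q.

S(h_1,h_2): lcm = p^{2}q. S = -\tfrac{3}{8}p^{2} - \tfrac{1}{4}pq - \tfrac{1}{8}q + \tfrac{3}{8}.
  leading term p^{2}: no divisor's leading term divides it; move -\tfrac{3}{8}p^{2} to the remainder.
  leading term pq: no divisor's leading term divides it; move -\tfrac{1}{4}pq to the remainder.
  leading term q: no divisor's leading term divides it; move -\tfrac{1}{8}q to the remainder.
  leading term 1: no divisor's leading term divides it; move \tfrac{3}{8} to the remainder.
  remainder -\tfrac{3}{8}p^{2} - \tfrac{1}{4}pq - \tfrac{1}{8}q + \tfrac{3}{8} ≠ 0; add k_3 = -\tfrac{3}{8}p^{2} - \tfrac{1}{4}pq - \tfrac{1}{8}q + \tfrac{3}{8} to the basis.

S(h_1,k_3): lcm = p^{2}q. S = -\tfrac{2}{3}pq^{2} - \tfrac{1}{3}q^{2} + 2q.
  leading term pq^{2}: no divisor's leading term divides it; move -\tfrac{2}{3}pq^{2} to the remainder.
  leading term q^{2}: no divisor's leading term divides it; move -\tfrac{1}{3}q^{2} to the remainder.
  leading term q: no divisor's leading term divides it; move 2q to the remainder.
  remainder -\tfrac{2}{3}pq^{2} - \tfrac{1}{3}q^{2} + 2q ≠ 0; add k_4 = -\tfrac{2}{3}pq^{2} - \tfrac{1}{3}q^{2} + 2q to the basis.

S(h_1,k_4): lcm = p^{2}q^{2}. S = -\tfrac{1}{2}pq^{2} + 3pq + q^{2}.
  leading term pq^{2}: subtract (\tfrac{3}{4})·k_4 from -\tfrac{1}{2}pq^{2} + 3pq + q^{2} → 3pq + \tfrac{5}{4}q^{2} - \tfrac{3}{2}q
  leading term pq: no divisor's leading term divides it; move 3pq to the remainder.
  leading term q^{2}: no divisor's leading term divides it; move \tfrac{5}{4}q^{2} to the remainder.
  leading term q: no divisor's leading term divides it; move -\tfrac{3}{2}q to the remainder.
  remainder 3pq + \tfrac{5}{4}q^{2} - \tfrac{3}{2}q ≠ 0; add k_5 = 3pq + \tfrac{5}{4}q^{2} - \tfrac{3}{2}q to the basis.

S(k_4,k_5): lcm = pq^{2}. S = -\tfrac{5}{12}q^{3} + q^{2} - 3q.
  leading term q^{3}: no divisor's leading term divides it; move -\tfrac{5}{12}q^{3} to the remainder.
  leading term q^{2}: no divisor's leading term divides it; move q^{2} to the remainder.
  leading term q: no divisor's leading term divides it; move -3q to the remainder.
  remainder -\tfrac{5}{12}q^{3} + q^{2} - 3q ≠ 0; add k_6 = -\tfrac{5}{12}q^{3} + q^{2} - 3q to the basis.

The other S-polynomials (S(h_2,k_3), S(h_2,k_4), S(k_3,k_4), S(h_1,k_5), S(h_2,k_5), S(k_3,k_5), S(h_1,k_6), S(h_2,k_6), S(k_3,k_6), S(k_4,k_6), S(k_5,k_6)) all reduce to 0 modulo the current basis, so we have a Gröbner basis.
Inter-reduce: drop elements whose leading term is divisible by another's, tail-reduce, and make monic.
Reduced Gröbner basis: {q^{3} - \tfrac{12}{5}q^{2} + \tfrac{36}{5}q, p^{2} - \tfrac{5}{18}q^{2} + \tfrac{2}{3}q - 1, pq + \tfrac{5}{12}q^{2} - \tfrac{1}{2}q}.

The two bases agree; hence the ideals are identical.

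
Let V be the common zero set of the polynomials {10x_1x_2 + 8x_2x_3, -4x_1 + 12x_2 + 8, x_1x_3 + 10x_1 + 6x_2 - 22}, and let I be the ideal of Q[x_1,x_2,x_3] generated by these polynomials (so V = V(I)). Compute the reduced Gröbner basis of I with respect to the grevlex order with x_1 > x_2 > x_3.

G = {x_2^2 - 38/15x_2 - 8/45x_3 + 8/45, x_2x_3 + 12x_2 + 2/3x_3 - 2/3, x_3^2 - 195/4x_2 - x_3, x_1 - 3x_2 - 2}

f_1 = 10x_1x_2 + 8x_2x_3, LT = x_1x_2.
f_2 = -4x_1 + 12x_2 + 8, LT = x_1.
f_3 = x_1x_3 + 10x_1 + 6x_2 - 22, LT = x_1x_3.

S(f_1,f_2): lcm = x_1x_2. S = 3x_2^2 + 4/5x_2x_3 + 2x_2.
  reduce S modulo (f_1, f_2, f_3):
  remainder 3x_2^2 + 4/5x_2x_3 + 2x_2 ≠ 0; add g_4 = 3x_2^2 + 4/5x_2x_3 + 2x_2 to the basis.

S(f_1,f_3): lcm = x_1x_2x_3. S = 4/5x_2x_3^2 - 10x_1x_2 - 6x_2^2 + 22x_2.
  reduce S modulo (f_1, f_2, f_3, g_4):
  remainder 4/5x_2x_3^2 + 48/5x_2x_3 + 26x_2 ≠ 0; add g_5 = 4/5x_2x_3^2 + 48/5x_2x_3 + 26x_2 to the basis.

S(f_2,f_3): lcm = x_1x_3. S = -3x_2x_3 - 10x_1 - 6x_2 - 2x_3 + 22.
  reduce S modulo (f_1, f_2, f_3, g_4, g_5):
  remainder -3x_2x_3 - 36x_2 - 2x_3 + 2 ≠ 0; add g_6 = -3x_2x_3 - 36x_2 - 2x_3 + 2 to the basis.

S(g_5,g_6): lcm = x_2x_3^2. S = -2/3x_3^2 + 65/2x_2 + 2/3x_3.
  reduce S modulo (f_1, f_2, f_3, g_4, g_5, g_6):
  remainder -2/3x_3^2 + 65/2x_2 + 2/3x_3 ≠ 0; add g_7 = -2/3x_3^2 + 65/2x_2 + 2/3x_3 to the basis.

The other S-polynomials (S(f_1,g_4), S(f_2,g_4), S(f_3,g_4), S(f_1,g_5), S(f_2,g_5), S(f_3,g_5), S(g_4,g_5), S(f_1,g_6), S(f_2,g_6), S(f_3,g_6), S(g_4,g_6), S(f_1,g_7), S(f_2,g_7), S(f_3,g_7), S(g_4,g_7), S(g_5,g_7), S(g_6,g_7)) all reduce to 0 modulo the current basis, so we have a Gröbner basis.
Inter-reduce: drop elements whose leading term is divisible by another's, tail-reduce, and make monic.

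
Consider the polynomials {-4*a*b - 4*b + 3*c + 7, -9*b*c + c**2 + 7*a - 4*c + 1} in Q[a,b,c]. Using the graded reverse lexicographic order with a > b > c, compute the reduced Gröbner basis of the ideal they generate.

f_1 = -4*a*b - 4*b + 3*c + 7, LT = a*b.
f_2 = -9*b*c + c**2 + 7*a - 4*c + 1, LT = b*c.

S(f_1,f_2): lcm = a*b*c. S = 1/9*a*c**2 + 7/9*a**2 - 4/9*a*c + b*c - 3/4*c**2 + 1/9*a - 7/4*c.
  leading term a*c**2: no divisor's leading term divides it; move 1/9*a*c**2 to the remainder.
  leading term a**2: no divisor's leading term divides it; move 7/9*a**2 to the remainder.
  leading term a*c: no divisor's leading term divides it; move -4/9*a*c to the remainder.
  leading term b*c: subtract (-1/9)·f_2 from b*c - 3/4*c**2 + 1/9*a - 7/4*c → -23/36*c**2 + 8/9*a - 79/36*c + 1/9
  leading term c**2: no divisor's leading term divides it; move -23/36*c**2 to the remainder.
  leading term a: no divisor's leading term divides it; move 8/9*a to the remainder.
  leading term c: no divisor's leading term divides it; move -79/36*c to the remainder.
  leading term 1: no divisor's leading term divides it; move 1/9 to the remainder.
  remainder 1/9*a*c**2 + 7/9*a**2 - 4/9*a*c - 23/36*c**2 + 8/9*a - 79/36*c + 1/9 ≠ 0; add g_3 = 1/9*a*c**2 + 7/9*a**2 - 4/9*a*c - 23/36*c**2 + 8/9*a - 79/36*c + 1/9 to the basis.

The other S-polynomials (S(f_1,g_3), S(f_2,g_3)) all reduce to 0 modulo the current basis, so we have a Gröbner basis.

G = {a*c**2 + 7*a**2 - 4*a*c - 23/4*c**2 + 8*a - 79/4*c + 1, a*b + b - 3/4*c - 7/4, b*c - 1/9*c**2 - 7/9*a + 4/9*c - 1/9}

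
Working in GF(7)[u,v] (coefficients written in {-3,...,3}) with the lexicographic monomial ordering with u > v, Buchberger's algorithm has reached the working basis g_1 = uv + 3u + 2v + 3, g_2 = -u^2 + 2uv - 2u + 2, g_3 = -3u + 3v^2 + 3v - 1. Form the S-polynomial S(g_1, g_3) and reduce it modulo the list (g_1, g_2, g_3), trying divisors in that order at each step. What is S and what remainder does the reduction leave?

S(g_1, g_3) = 3u + v^3 + v^2 - 3v + 3; remainder on division = v^3 - 3v^2 + 2.

lcm(LM(g_1), LM(g_3)) = uv.
S = (lcm/LT(g_1))·g_1 − (lcm/LT(g_3))·g_3 = 3u + v^3 + v^2 - 3v + 3.
Reduce S modulo (g_1, g_2, g_3) in that order:
  leading term u: subtract (-1)·g_3 from 3u + v^3 + v^2 - 3v + 3 → v^3 - 3v^2 + 2
  leading term v^3: no divisor's leading term divides it; move v^3 to the remainder.
  leading term v^2: no divisor's leading term divides it; move -3v^2 to the remainder.
  leading term 1: no divisor's leading term divides it; move 2 to the remainder.
The remainder v^3 - 3v^2 + 2 is nonzero, so it would be added as the next basis element.
An S-polynomial is built so that the two leading terms cancel; whether anything survives reduction is exactly the Gröbner-basis criterion.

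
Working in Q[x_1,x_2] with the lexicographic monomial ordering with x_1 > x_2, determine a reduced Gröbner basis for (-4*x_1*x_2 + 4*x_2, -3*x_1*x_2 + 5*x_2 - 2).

G = {x_1 - 1, x_2 - 1}

f_1 = -4*x_1*x_2 + 4*x_2, LT = x_1*x_2.
f_2 = -3*x_1*x_2 + 5*x_2 - 2, LT = x_1*x_2.

S(f_1,f_2): lcm = x_1*x_2. S = 2/3*x_2 - 2/3.
  leading term x_2: no divisor's leading term divides it; move 2/3*x_2 to the remainder.
  leading term 1: no divisor's leading term divides it; move -2/3 to the remainder.
  remainder 2/3*x_2 - 2/3 ≠ 0; add g_3 = 2/3*x_2 - 2/3 to the basis.

S(f_1,g_3): lcm = x_1*x_2. S = x_1 - x_2.
  leading term x_1: no divisor's leading term divides it; move x_1 to the remainder.
  leading term x_2: subtract (-3/2)·g_3 from -x_2 → -1
  leading term 1: no divisor's leading term divides it; move -1 to the remainder.
  remainder x_1 - 1 ≠ 0; add g_4 = x_1 - 1 to the basis.

The other S-polynomials (S(f_2,g_3), S(f_1,g_4), S(f_2,g_4), S(g_3,g_4)) all reduce to 0 modulo the current basis, so we have a Gröbner basis.
Inter-reduce: drop elements whose leading term is divisible by another's, tail-reduce, and make monic.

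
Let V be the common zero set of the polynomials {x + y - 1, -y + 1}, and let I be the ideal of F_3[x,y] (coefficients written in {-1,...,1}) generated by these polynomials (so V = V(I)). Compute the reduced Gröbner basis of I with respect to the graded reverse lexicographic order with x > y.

G = {x, y - 1}

f_1 = x + y - 1, LT = x.
f_2 = -y + 1, LT = y.

S(f_1,f_2): leading monomials are coprime, so the S-polynomial reduces to 0 (Buchberger's first criterion).
Every S-polynomial of the final basis reduces to 0, so we have a Gröbner basis.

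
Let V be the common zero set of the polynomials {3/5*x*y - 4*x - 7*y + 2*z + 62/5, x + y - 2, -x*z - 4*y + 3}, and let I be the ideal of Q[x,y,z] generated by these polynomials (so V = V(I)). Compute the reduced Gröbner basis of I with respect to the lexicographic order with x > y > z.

G = {x + 2/3*z**2 - 16/5*z - 73/15, y - 2/3*z**2 + 16/5*z + 43/15, z**3 - 44/5*z**2 + 119/10*z + 217/10}

This is the nonlinear analogue of row-reducing a linear system.

f_1 = 3/5*x*y - 4*x - 7*y + 2*z + 62/5, LT = x*y.
f_2 = x + y - 2, LT = x.
f_3 = -x*z - 4*y + 3, LT = x*z.

S(f_1,f_2): lcm = x*y. S = -20/3*x - y**2 - 29/3*y + 10/3*z + 62/3.
  leading term x: subtract (-20/3)·f_2 from -20/3*x - y**2 - 29/3*y + 10/3*z + 62/3 → -y**2 - 3*y + 10/3*z + 22/3
  leading term y**2: no divisor's leading term divides it; move -y**2 to the remainder.
  leading term y: no divisor's leading term divides it; move -3*y to the remainder.
  leading term z: no divisor's leading term divides it; move 10/3*z to the remainder.
  leading term 1: no divisor's leading term divides it; move 22/3 to the remainder.
  remainder -y**2 - 3*y + 10/3*z + 22/3 ≠ 0; add g_4 = -y**2 - 3*y + 10/3*z + 22/3 to the basis.

S(f_1,f_3): lcm = x*y*z. S = -20/3*x*z - 4*y**2 - 35/3*y*z + 3*y + 10/3*z**2 + 62/3*z.
  leading term x*z: subtract (-20/3*z)·f_2 from -20/3*x*z - 4*y**2 - 35/3*y*z + 3*y + 10/3*z**2 + 62/3*z → -4*y**2 - 5*y*z + 3*y + 10/3*z**2 + 22/3*z
  leading term y**2: subtract (4)·g_4 from -4*y**2 - 5*y*z + 3*y + 10/3*z**2 + 22/3*z → -5*y*z + 15*y + 10/3*z**2 - 6*z - 88/3
  leading term y*z: no divisor's leading term divides it; move -5*y*z to the remainder.
  leading term y: no divisor's leading term divides it; move 15*y to the remainder.
  leading term z**2: no divisor's leading term divides it; move 10/3*z**2 to the remainder.
  leading term z: no divisor's leading term divides it; move -6*z to the remainder.
  leading term 1: no divisor's leading term divides it; move -88/3 to the remainder.
  remainder -5*y*z + 15*y + 10/3*z**2 - 6*z - 88/3 ≠ 0; add g_5 = -5*y*z + 15*y + 10/3*z**2 - 6*z - 88/3 to the basis.

S(f_2,f_3): lcm = x*z. S = y*z - 4*y - 2*z + 3.
  leading term y*z: subtract (-1/5)·g_5 from y*z - 4*y - 2*z + 3 → -y + 2/3*z**2 - 16/5*z - 43/15
  leading term y: no divisor's leading term divides it; move -y to the remainder.
  leading term z**2: no divisor's leading term divides it; move 2/3*z**2 to the remainder.
  leading term z: no divisor's leading term divides it; move -16/5*z to the remainder.
  leading term 1: no divisor's leading term divides it; move -43/15 to the remainder.
  remainder -y + 2/3*z**2 - 16/5*z - 43/15 ≠ 0; add g_6 = -y + 2/3*z**2 - 16/5*z - 43/15 to the basis.

S(f_1,g_5): lcm = x*y*z. S = 3*x*y + 2/3*x*z**2 - 118/15*x*z - 88/15*x - 35/3*y*z + 10/3*z**2 + 62/3*z.
  leading term x*y: subtract (5)·f_1 from 3*x*y + 2/3*x*z**2 - 118/15*x*z - 88/15*x - 35/3*y*z + 10/3*z**2 + 62/3*z → 2/3*x*z**2 - 118/15*x*z + 212/15*x - 35/3*y*z + 35*y + 10/3*z**2 + 32/3*z - 62
  leading term x*z**2: subtract (2/3*z**2)·f_2 from 2/3*x*z**2 - 118/15*x*z + 212/15*x - 35/3*y*z + 35*y + 10/3*z**2 + 32/3*z - 62 → -118/15*x*z + 212/15*x - 2/3*y*z**2 - 35/3*y*z + 35*y + 14/3*z**2 + 32/3*z - 62
  leading term x*z: subtract (-118/15*z)·f_2 from -118/15*x*z + 212/15*x - 2/3*y*z**2 - 35/3*y*z + 35*y + 14/3*z**2 + 32/3*z - 62 → 212/15*x - 2/3*y*z**2 - 19/5*y*z + 35*y + 14/3*z**2 - 76/15*z - 62
  leading term x: subtract (212/15)·f_2 from 212/15*x - 2/3*y*z**2 - 19/5*y*z + 35*y + 14/3*z**2 - 76/15*z - 62 → -2/3*y*z**2 - 19/5*y*z + 313/15*y + 14/3*z**2 - 76/15*z - 506/15
  leading term y*z**2: subtract (2/15*z)·g_5 from -2/3*y*z**2 - 19/5*y*z + 313/15*y + 14/3*z**2 - 76/15*z - 506/15 → -29/5*y*z + 313/15*y - 4/9*z**3 + 82/15*z**2 - 52/45*z - 506/15
  leading term y*z: subtract (29/25)·g_5 from -29/5*y*z + 313/15*y - 4/9*z**3 + 82/15*z**2 - 52/45*z - 506/15 → 52/15*y - 4/9*z**3 + 8/5*z**2 + 1306/225*z + 22/75
  leading term y: subtract (-52/15)·g_6 from 52/15*y - 4/9*z**3 + 8/5*z**2 + 1306/225*z + 22/75 → -4/9*z**3 + 176/45*z**2 - 238/45*z - 434/45
  leading term z**3: no divisor's leading term divides it; move -4/9*z**3 to the remainder.
  leading term z**2: no divisor's leading term divides it; move 176/45*z**2 to the remainder.
  leading term z: no divisor's leading term divides it; move -238/45*z to the remainder.
  leading term 1: no divisor's leading term divides it; move -434/45 to the remainder.
  remainder -4/9*z**3 + 176/45*z**2 - 238/45*z - 434/45 ≠ 0; add g_7 = -4/9*z**3 + 176/45*z**2 - 238/45*z - 434/45 to the basis.

The other S-polynomials (S(f_1,g_4), S(f_2,g_4), S(f_3,g_4), S(f_2,g_5), S(f_3,g_5), S(g_4,g_5), S(f_1,g_6), S(f_2,g_6), S(f_3,g_6), S(g_4,g_6), S(g_5,g_6), S(f_1,g_7), S(f_2,g_7), S(f_3,g_7), S(g_4,g_7), S(g_5,g_7), S(g_6,g_7)) all reduce to 0 modulo the current basis, so we have a Gröbner basis.
Inter-reduce: drop elements whose leading term is divisible by another's, tail-reduce, and make monic.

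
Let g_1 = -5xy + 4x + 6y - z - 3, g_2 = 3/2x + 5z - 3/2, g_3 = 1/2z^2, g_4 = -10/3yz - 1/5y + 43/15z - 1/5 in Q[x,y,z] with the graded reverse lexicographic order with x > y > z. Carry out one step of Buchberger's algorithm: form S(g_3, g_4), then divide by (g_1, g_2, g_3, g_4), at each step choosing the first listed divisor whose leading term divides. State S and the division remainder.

lcm(LM(g_3), LM(g_4)) = yz^2.
S = (lcm/LT(g_3))·g_3 − (lcm/LT(g_4))·g_4 = -3/50yz + 43/50z^2 - 3/50z.
Reduce S modulo (g_1, g_2, g_3, g_4) in that order:
  leading term yz: subtract (9/500)·g_4 from -3/50yz + 43/50z^2 - 3/50z → 43/50z^2 + 9/2500y - 279/2500z + 9/2500
  leading term z^2: subtract (43/25)·g_3 from 43/50z^2 + 9/2500y - 279/2500z + 9/2500 → 9/2500y - 279/2500z + 9/2500
  leading term y: no divisor's leading term divides it; move 9/2500y to the remainder.
  leading term z: no divisor's leading term divides it; move -279/2500z to the remainder.
  leading term 1: no divisor's leading term divides it; move 9/2500 to the remainder.
The remainder 9/2500y - 279/2500z + 9/2500 is nonzero, so it would be added as the next basis element.

S(g_3, g_4) = -3/50yz + 43/50z^2 - 3/50z; remainder on division = 9/2500y - 279/2500z + 9/2500.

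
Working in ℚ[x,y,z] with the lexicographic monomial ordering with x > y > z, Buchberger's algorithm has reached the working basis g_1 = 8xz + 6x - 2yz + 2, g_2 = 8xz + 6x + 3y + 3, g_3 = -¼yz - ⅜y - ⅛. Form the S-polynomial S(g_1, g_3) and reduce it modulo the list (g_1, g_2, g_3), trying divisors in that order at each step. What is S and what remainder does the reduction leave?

lcm(LM(g_1), LM(g_3)) = xyz.
S = (lcm/LT(g_1))·g_1 − (lcm/LT(g_3))·g_3 = -¾xy - ½x - ¼y²z + ¼y.
Reduce S modulo (g_1, g_2, g_3) in that order:
  leading term xy: no divisor's leading term divides it; move -¾xy to the remainder.
  leading term x: no divisor's leading term divides it; move -½x to the remainder.
  leading term y²z: subtract (y)·g_3 from -¼y²z + ¼y → ⅜y² + ⅜y
  leading term y²: no divisor's leading term divides it; move ⅜y² to the remainder.
  leading term y: no divisor's leading term divides it; move ⅜y to the remainder.
The remainder -¾xy - ½x + ⅜y² + ⅜y is nonzero, so it would be added as the next basis element.

S(g_1, g_3) = -¾xy - ½x - ¼y²z + ¼y; remainder on division = -¾xy - ½x + ⅜y² + ⅜y.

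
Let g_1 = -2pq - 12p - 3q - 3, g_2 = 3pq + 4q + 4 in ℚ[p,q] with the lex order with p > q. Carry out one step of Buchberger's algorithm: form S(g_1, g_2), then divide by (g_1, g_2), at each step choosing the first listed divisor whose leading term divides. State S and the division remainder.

S(g_1, g_2) = 6p + ⅙q + ⅙; remainder on division = 6p + ⅙q + ⅙.

lcm(LM(g_1), LM(g_2)) = pq.
S = (lcm/LT(g_1))·g_1 − (lcm/LT(g_2))·g_2 = 6p + ⅙q + ⅙.
Reduce S modulo (g_1, g_2) in that order:
  leading term p: no divisor's leading term divides it; move 6p to the remainder.
  leading term q: no divisor's leading term divides it; move ⅙q to the remainder.
  leading term 1: no divisor's leading term divides it; move ⅙ to the remainder.
The remainder 6p + ⅙q + ⅙ is nonzero, so it would be added as the next basis element.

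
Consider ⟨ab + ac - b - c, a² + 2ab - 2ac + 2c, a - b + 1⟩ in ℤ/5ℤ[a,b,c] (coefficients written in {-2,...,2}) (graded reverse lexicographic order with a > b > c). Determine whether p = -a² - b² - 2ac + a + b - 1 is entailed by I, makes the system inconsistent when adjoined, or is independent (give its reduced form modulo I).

-a² - b² - 2ac + a + b - 1 is independent of I; its normal form modulo I is -2c + 2.

First compute the reduced Gröbner basis of I by Buchberger's algorithm.
f_1 = ab + ac - b - c, LT = ab.
f_2 = a² + 2ab - 2ac + 2c, LT = a².
f_3 = a - b + 1, LT = a.

S(f_1,f_2): lcm = a²b. S = -2ab² + a²c + 2abc - ab - ac - 2bc.
  leading term ab²: subtract (-2b)·f_1 from -2ab² + a²c + 2abc - ab - ac - 2bc → a²c - abc - ab - 2b² - ac + bc
  leading term a²c: subtract (c)·f_2 from a²c - abc - ab - 2b² - ac + bc → 2abc + 2ac² - ab - 2b² - ac + bc - 2c²
  leading term abc: subtract (2c)·f_1 from 2abc + 2ac² - ab - 2b² - ac + bc - 2c² → -ab - 2b² - ac - 2bc
  leading term ab: subtract (-1)·f_1 from -ab - 2b² - ac - 2bc → -2b² - 2bc - b - c
  leading term b²: no divisor's leading term divides it; move -2b² to the remainder.
  leading term bc: no divisor's leading term divides it; move -2bc to the remainder.
  leading term b: no divisor's leading term divides it; move -b to the remainder.
  leading term c: no divisor's leading term divides it; move -c to the remainder.
  remainder -2b² - 2bc - b - c ≠ 0; add h_4 = -2b² - 2bc - b - c to the basis.

S(f_2,f_3): lcm = a². S = -2ab - 2ac - a + 2c.
  leading term ab: subtract (-2)·f_1 from -2ab - 2ac - a + 2c → -a - 2b
  leading term a: subtract (-1)·f_3 from -a - 2b → 2b + 1
  leading term b: no divisor's leading term divides it; move 2b to the remainder.
  leading term 1: no divisor's leading term divides it; move 1 to the remainder.
  remainder 2b + 1 ≠ 0; add h_5 = 2b + 1 to the basis.

The other S-polynomials (S(f_1,f_3), S(f_1,h_4), S(f_2,h_4), S(f_3,h_4), S(f_1,h_5), S(f_2,h_5), S(f_3,h_5), S(h_4,h_5)) all reduce to 0 modulo the current basis, so we have a Gröbner basis.
Inter-reduce: drop elements whose leading term is divisible by another's, tail-reduce, and make monic.
Reduced Gröbner basis: {a - 1, b - 2}.
Label its elements g_1 = a - 1, g_2 = b - 2.

Reduce p = -a² - b² - 2ac + a + b - 1 modulo G:
  leading term a²: subtract (-a)·g_1 from -a² - b² - 2ac + a + b - 1 → -b² - 2ac + b - 1
  leading term b²: subtract (-b)·g_2 from -b² - 2ac + b - 1 → -2ac - b - 1
  leading term ac: subtract (-2c)·g_1 from -2ac - b - 1 → -b - 2c - 1
  leading term b: subtract (-1)·g_2 from -b - 2c - 1 → -2c + 2
  leading term c: no divisor's leading term divides it; move -2c to the remainder.
  leading term 1: no divisor's leading term divides it; move 2 to the remainder.
  normal form = -2c + 2.
The normal form is nonzero, so p ∉ I. Since p minus its normal form lies in I, I + (p) = I + (r) where r = -2c + 2; decide whether this ideal is the whole ring.
Run Buchberger on G together with r (pairs among the g_i already reduce to 0 since G is a Gröbner basis):
g_1 = a - 1, LT = a.
g_2 = b - 2, LT = b.
r = -2c + 2, LT = c.

The S-polynomials (S(g_1,g_2), S(g_1,r), S(g_2,r)) all reduce to 0 modulo the current basis, so we have a Gröbner basis.
Inter-reduce: drop elements whose leading term is divisible by another's, tail-reduce, and make monic.
Reduced Gröbner basis: {a - 1, b - 2, c - 1}.
The reduced Gröbner basis of I + (p) is {a - 1, b - 2, c - 1} ≠ {1}, a proper ideal, so the enlarged system stays consistent: p is independent of I, with normal form -2c + 2.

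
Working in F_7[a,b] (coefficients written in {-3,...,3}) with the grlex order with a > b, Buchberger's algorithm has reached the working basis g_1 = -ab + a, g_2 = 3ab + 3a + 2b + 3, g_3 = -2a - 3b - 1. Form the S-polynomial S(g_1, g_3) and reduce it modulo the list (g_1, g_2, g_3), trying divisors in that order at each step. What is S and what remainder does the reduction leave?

S(g_1, g_3) = 2b^2 - a + 3b; remainder on division = 2b^2 + b - 3.

lcm(LM(g_1), LM(g_3)) = ab.
S = (lcm/LT(g_1))·g_1 − (lcm/LT(g_3))·g_3 = 2b^2 - a + 3b.
Reduce S modulo (g_1, g_2, g_3) in that order:
  leading term b^2: no divisor's leading term divides it; move 2b^2 to the remainder.
  leading term a: subtract (-3)·g_3 from -a + 3b → b - 3
  leading term b: no divisor's leading term divides it; move b to the remainder.
  leading term 1: no divisor's leading term divides it; move -3 to the remainder.
The remainder 2b^2 + b - 3 is nonzero, so it would be added as the next basis element.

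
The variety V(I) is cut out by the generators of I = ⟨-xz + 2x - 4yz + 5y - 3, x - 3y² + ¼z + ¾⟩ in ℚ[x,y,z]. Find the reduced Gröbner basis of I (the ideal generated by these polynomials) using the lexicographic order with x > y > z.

The reduced Gröbner basis is the canonical form of the ideal for this ordering.

f_1 = -xz + 2x - 4yz + 5y - 3, LT = xz.
f_2 = x - 3y² + ¼z + ¾, LT = x.

S(f_1,f_2): lcm = xz. S = -2x + 3y²z + 4yz - 5y - ¼z² - ¾z + 3.
  leading term x: subtract (-2)·f_2 from -2x + 3y²z + 4yz - 5y - ¼z² - ¾z + 3 → 3y²z - 6y² + 4yz - 5y - ¼z² - ¼z + 9/2
  leading term y²z: no divisor's leading term divides it; move 3y²z to the remainder.
  leading term y²: no divisor's leading term divides it; move -6y² to the remainder.
  leading term yz: no divisor's leading term divides it; move 4yz to the remainder.
  leading term y: no divisor's leading term divides it; move -5y to the remainder.
  leading term z²: no divisor's leading term divides it; move -¼z² to the remainder.
  leading term z: no divisor's leading term divides it; move -¼z to the remainder.
  leading term 1: no divisor's leading term divides it; move 9/2 to the remainder.
  remainder 3y²z - 6y² + 4yz - 5y - ¼z² - ¼z + 9/2 ≠ 0; add g_3 = 3y²z - 6y² + 4yz - 5y - ¼z² - ¼z + 9/2 to the basis.

S(f_1,g_3): lcm = xy²z. S = -4/3xyz + 5/3xy + 1/12xz² + 1/12xz - 3/2x + 4y³z - 5y³ + 3y².
  leading term xyz: subtract (4/3y)·f_1 from -4/3xyz + 5/3xy + 1/12xz² + 1/12xz - 3/2x + 4y³z - 5y³ + 3y² → -xy + 1/12xz² + 1/12xz - 3/2x + 4y³z - 5y³ + 16/3y²z - 11/3y² + 4y
  leading term xy: subtract (-y)·f_2 from -xy + 1/12xz² + 1/12xz - 3/2x + 4y³z - 5y³ + 16/3y²z - 11/3y² + 4y → 1/12xz² + 1/12xz - 3/2x + 4y³z - 8y³ + 16/3y²z - 11/3y² + ¼yz + 19/4y
  leading term xz²: subtract (-1/12z)·f_1 from 1/12xz² + 1/12xz - 3/2x + 4y³z - 8y³ + 16/3y²z - 11/3y² + ¼yz + 19/4y → ¼xz - 3/2x + 4y³z - 8y³ + 16/3y²z - 11/3y² - ⅓yz² + ⅔yz + 19/4y - ¼z
  leading term xz: subtract (-¼)·f_1 from ¼xz - 3/2x + 4y³z - 8y³ + 16/3y²z - 11/3y² - ⅓yz² + ⅔yz + 19/4y - ¼z → -x + 4y³z - 8y³ + 16/3y²z - 11/3y² - ⅓yz² - ⅓yz + 6y - ¼z - ¾
  leading term x: subtract (-1)·f_2 from -x + 4y³z - 8y³ + 16/3y²z - 11/3y² - ⅓yz² - ⅓yz + 6y - ¼z - ¾ → 4y³z - 8y³ + 16/3y²z - 20/3y² - ⅓yz² - ⅓yz + 6y
  leading term y³z: subtract (4/3y)·g_3 from 4y³z - 8y³ + 16/3y²z - 20/3y² - ⅓yz² - ⅓yz + 6y → 0
  remainder 0.

S(f_2,g_3): leading monomials are coprime, so the S-polynomial reduces to 0 (Buchberger's first criterion).
Every S-polynomial of the final basis reduces to 0, so we have a Gröbner basis.
Inter-reduce: drop elements whose leading term is divisible by another's, tail-reduce, and make monic.

G = {x - 3y² + ¼z + ¾, y²z - 2y² + 4/3yz - 5/3y - 1/12z² - 1/12z + 3/2}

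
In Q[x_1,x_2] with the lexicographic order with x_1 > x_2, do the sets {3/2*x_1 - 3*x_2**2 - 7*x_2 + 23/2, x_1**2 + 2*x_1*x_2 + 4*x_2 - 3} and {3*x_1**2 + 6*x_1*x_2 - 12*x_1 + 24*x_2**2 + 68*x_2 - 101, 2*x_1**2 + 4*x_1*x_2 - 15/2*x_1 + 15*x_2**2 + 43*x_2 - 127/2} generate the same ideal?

Equality of ideals is decidable: compute both reduced Gröbner bases (unique for the ordering) and check whether they agree.
Buchberger on the first generating set:
f_1 = 3/2*x_1 - 3*x_2**2 - 7*x_2 + 23/2, LT = x_1.
f_2 = x_1**2 + 2*x_1*x_2 + 4*x_2 - 3, LT = x_1**2.

S(f_1,f_2): lcm = x_1**2. S = -2*x_1*x_2**2 - 20/3*x_1*x_2 + 23/3*x_1 - 4*x_2 + 3.
  leading term x_1*x_2**2: subtract (-4/3*x_2**2)·f_1 from -2*x_1*x_2**2 - 20/3*x_1*x_2 + 23/3*x_1 - 4*x_2 + 3 → -20/3*x_1*x_2 + 23/3*x_1 - 4*x_2**4 - 28/3*x_2**3 + 46/3*x_2**2 - 4*x_2 + 3
  leading term x_1*x_2: subtract (-40/9*x_2)·f_1 from -20/3*x_1*x_2 + 23/3*x_1 - 4*x_2**4 - 28/3*x_2**3 + 46/3*x_2**2 - 4*x_2 + 3 → 23/3*x_1 - 4*x_2**4 - 68/3*x_2**3 - 142/9*x_2**2 + 424/9*x_2 + 3
  leading term x_1: subtract (46/9)·f_1 from 23/3*x_1 - 4*x_2**4 - 68/3*x_2**3 - 142/9*x_2**2 + 424/9*x_2 + 3 → -4*x_2**4 - 68/3*x_2**3 - 4/9*x_2**2 + 746/9*x_2 - 502/9
  leading term x_2**4: no divisor's leading term divides it; move -4*x_2**4 to the remainder.
  leading term x_2**3: no divisor's leading term divides it; move -68/3*x_2**3 to the remainder.
  leading term x_2**2: no divisor's leading term divides it; move -4/9*x_2**2 to the remainder.
  leading term x_2: no divisor's leading term divides it; move 746/9*x_2 to the remainder.
  leading term 1: no divisor's leading term divides it; move -502/9 to the remainder.
  remainder -4*x_2**4 - 68/3*x_2**3 - 4/9*x_2**2 + 746/9*x_2 - 502/9 ≠ 0; add g_3 = -4*x_2**4 - 68/3*x_2**3 - 4/9*x_2**2 + 746/9*x_2 - 502/9 to the basis.

S(f_1,g_3): leading monomials are coprime, so the S-polynomial reduces to 0 (Buchberger's first criterion).
S(f_2,g_3): leading monomials are coprime, so the S-polynomial reduces to 0 (Buchberger's first criterion).
Every S-polynomial of the final basis reduces to 0, so we have a Gröbner basis.
Inter-reduce: drop elements whose leading term is divisible by another's, tail-reduce, and make monic.
Reduced Gröbner basis: {x_1 - 2*x_2**2 - 14/3*x_2 + 23/3, x_2**4 + 17/3*x_2**3 + 1/9*x_2**2 - 373/18*x_2 + 251/18}.

Buchberger on the second generating set:
h_1 = 3*x_1**2 + 6*x_1*x_2 - 12*x_1 + 24*x_2**2 + 68*x_2 - 101, LT = x_1**2.
h_2 = 2*x_1**2 + 4*x_1*x_2 - 15/2*x_1 + 15*x_2**2 + 43*x_2 - 127/2, LT = x_1**2.

S(h_1,h_2): lcm = x_1**2. S = -1/4*x_1 + 1/2*x_2**2 + 7/6*x_2 - 23/12.
  leading term x_1: no divisor's leading term divides it; move -1/4*x_1 to the remainder.
  leading term x_2**2: no divisor's leading term divides it; move 1/2*x_2**2 to the remainder.
  leading term x_2: no divisor's leading term divides it; move 7/6*x_2 to the remainder.
  leading term 1: no divisor's leading term divides it; move -23/12 to the remainder.
  remainder -1/4*x_1 + 1/2*x_2**2 + 7/6*x_2 - 23/12 ≠ 0; add k_3 = -1/4*x_1 + 1/2*x_2**2 + 7/6*x_2 - 23/12 to the basis.

S(h_1,k_3): lcm = x_1**2. S = 2*x_1*x_2**2 + 20/3*x_1*x_2 - 35/3*x_1 + 8*x_2**2 + 68/3*x_2 - 101/3.
  leading term x_1*x_2**2: subtract (-8*x_2**2)·k_3 from 2*x_1*x_2**2 + 20/3*x_1*x_2 - 35/3*x_1 + 8*x_2**2 + 68/3*x_2 - 101/3 → 20/3*x_1*x_2 - 35/3*x_1 + 4*x_2**4 + 28/3*x_2**3 - 22/3*x_2**2 + 68/3*x_2 - 101/3
  leading term x_1*x_2: subtract (-80/3*x_2)·k_3 from 20/3*x_1*x_2 - 35/3*x_1 + 4*x_2**4 + 28/3*x_2**3 - 22/3*x_2**2 + 68/3*x_2 - 101/3 → -35/3*x_1 + 4*x_2**4 + 68/3*x_2**3 + 214/9*x_2**2 - 256/9*x_2 - 101/3
  leading term x_1: subtract (140/3)·k_3 from -35/3*x_1 + 4*x_2**4 + 68/3*x_2**3 + 214/9*x_2**2 - 256/9*x_2 - 101/3 → 4*x_2**4 + 68/3*x_2**3 + 4/9*x_2**2 - 746/9*x_2 + 502/9
  leading term x_2**4: no divisor's leading term divides it; move 4*x_2**4 to the remainder.
  leading term x_2**3: no divisor's leading term divides it; move 68/3*x_2**3 to the remainder.
  leading term x_2**2: no divisor's leading term divides it; move 4/9*x_2**2 to the remainder.
  leading term x_2: no divisor's leading term divides it; move -746/9*x_2 to the remainder.
  leading term 1: no divisor's leading term divides it; move 502/9 to the remainder.
  remainder 4*x_2**4 + 68/3*x_2**3 + 4/9*x_2**2 - 746/9*x_2 + 502/9 ≠ 0; add k_4 = 4*x_2**4 + 68/3*x_2**3 + 4/9*x_2**2 - 746/9*x_2 + 502/9 to the basis.

S(h_2,k_3): lcm = x_1**2. S = 2*x_1*x_2**2 + 20/3*x_1*x_2 - 137/12*x_1 + 15/2*x_2**2 + 43/2*x_2 - 127/4.
  leading term x_1*x_2**2: subtract (-8*x_2**2)·k_3 from 2*x_1*x_2**2 + 20/3*x_1*x_2 - 137/12*x_1 + 15/2*x_2**2 + 43/2*x_2 - 127/4 → 20/3*x_1*x_2 - 137/12*x_1 + 4*x_2**4 + 28/3*x_2**3 - 47/6*x_2**2 + 43/2*x_2 - 127/4
  leading term x_1*x_2: subtract (-80/3*x_2)·k_3 from 20/3*x_1*x_2 - 137/12*x_1 + 4*x_2**4 + 28/3*x_2**3 - 47/6*x_2**2 + 43/2*x_2 - 127/4 → -137/12*x_1 + 4*x_2**4 + 68/3*x_2**3 + 419/18*x_2**2 - 533/18*x_2 - 127/4
  leading term x_1: subtract (137/3)·k_3 from -137/12*x_1 + 4*x_2**4 + 68/3*x_2**3 + 419/18*x_2**2 - 533/18*x_2 - 127/4 → 4*x_2**4 + 68/3*x_2**3 + 4/9*x_2**2 - 746/9*x_2 + 502/9
  leading term x_2**4: subtract (1)·k_4 from 4*x_2**4 + 68/3*x_2**3 + 4/9*x_2**2 - 746/9*x_2 + 502/9 → 0
  remainder 0.

S(h_1,k_4): leading monomials are coprime, so the S-polynomial reduces to 0 (Buchberger's first criterion).
S(h_2,k_4): leading monomials are coprime, so the S-polynomial reduces to 0 (Buchberger's first criterion).
S(k_3,k_4): leading monomials are coprime, so the S-polynomial reduces to 0 (Buchberger's first criterion).
Every S-polynomial of the final basis reduces to 0, so we have a Gröbner basis.
Inter-reduce: drop elements whose leading term is divisible by another's, tail-reduce, and make monic.
Reduced Gröbner basis: {x_1 - 2*x_2**2 - 14/3*x_2 + 23/3, x_2**4 + 17/3*x_2**3 + 1/9*x_2**2 - 373/18*x_2 + 251/18}.

These coincide, so the ideals are equal.
The same test decides containment: I ⊆ J iff every generator of I reduces to 0 modulo a Gröbner basis of J.

Yes, the ideals are equal.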